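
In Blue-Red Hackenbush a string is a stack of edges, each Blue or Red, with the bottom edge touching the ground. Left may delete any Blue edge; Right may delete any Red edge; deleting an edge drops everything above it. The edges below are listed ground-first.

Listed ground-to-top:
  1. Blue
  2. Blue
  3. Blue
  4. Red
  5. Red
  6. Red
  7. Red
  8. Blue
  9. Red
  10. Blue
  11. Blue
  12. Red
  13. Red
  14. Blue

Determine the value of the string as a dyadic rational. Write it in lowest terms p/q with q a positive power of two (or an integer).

v_1 [B]  L=[0]  R=[·]  -> 1
v_2 [BB]  L=[0; 1]  R=[·]  -> 2
v_3 [BBB]  L=[0; 1; 2]  R=[·]  -> 3
v_4 [BBBR]  L=[0; 1; 2]  R=[3]  -> 5/2
v_5 [BBBRR]  L=[0; 1; 2]  R=[5/2; 3]  -> 9/4
v_6 [BBBRRR]  L=[0; 1; 2]  R=[9/4; 5/2; 3]  -> 17/8
v_7 [BBBRRRR]  L=[0; 1; 2]  R=[17/8; 9/4; 5/2; 3]  -> 33/16
v_8 [BBBRRRRB]  L=[0; 1; 2; 33/16]  R=[17/8; 9/4; 5/2; 3]  -> 67/32
v_9 [BBBRRRRBR]  L=[0; 1; 2; 33/16]  R=[67/32; 17/8; 9/4; 5/2; 3]  -> 133/64
v_10 [BBBRRRRBRB]  L=[0; 1; 2; 33/16; 133/64]  R=[67/32; 17/8; 9/4; 5/2; 3]  -> 267/128
v_11 [BBBRRRRBRBB]  L=[0; 1; 2; 33/16; 133/64; 267/128]  R=[67/32; 17/8; 9/4; 5/2; 3]  -> 535/256
v_12 [BBBRRRRBRBBR]  L=[0; 1; 2; 33/16; 133/64; 267/128]  R=[535/256; 67/32; 17/8; 9/4; 5/2; 3]  -> 1069/512
v_13 [BBBRRRRBRBBRR]  L=[0; 1; 2; 33/16; 133/64; 267/128]  R=[1069/512; 535/256; 67/32; 17/8; 9/4; 5/2; 3]  -> 2137/1024
v_14 [BBBRRRRBRBBRRB]  L=[0; 1; 2; 33/16; 133/64; 267/128; 2137/1024]  R=[1069/512; 535/256; 67/32; 17/8; 9/4; 5/2; 3]  -> 4275/2048

4275/2048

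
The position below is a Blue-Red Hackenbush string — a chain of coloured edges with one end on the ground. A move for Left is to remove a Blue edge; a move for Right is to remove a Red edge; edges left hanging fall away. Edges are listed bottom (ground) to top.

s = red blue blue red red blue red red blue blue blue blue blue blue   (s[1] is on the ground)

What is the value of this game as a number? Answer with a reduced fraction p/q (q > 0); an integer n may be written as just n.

-3457/8192

Build G(s[:k]) for k = 1..14, string s = red blue blue red red blue red red blue blue blue blue blue blue.
G_1 [r]  L=[—]  R=[0]  — -1
G_2 [rb]  L=[-1]  R=[0]  — -1/2
G_3 [rbb]  L=[-1, -1/2]  R=[0]  — -1/4
G_4 [rbbr]  L=[-1, -1/2]  R=[-1/4, 0]  — -3/8
G_5 [rbbrr]  L=[-1, -1/2]  R=[-3/8, -1/4, 0]  — -7/16
G_6 [rbbrrb]  L=[-1, -1/2, -7/16]  R=[-3/8, -1/4, 0]  — -13/32
G_7 [rbbrrbr]  L=[-1, -1/2, -7/16]  R=[-13/32, -3/8, -1/4, 0]  — -27/64
G_8 [rbbrrbrr]  L=[-1, -1/2, -7/16]  R=[-27/64, -13/32, -3/8, -1/4, 0]  — -55/128
G_9 [rbbrrbrrb]  L=[-1, -1/2, -7/16, -55/128]  R=[-27/64, -13/32, -3/8, -1/4, 0]  — -109/256
G_10 [rbbrrbrrbb]  L=[-1, -1/2, -7/16, -55/128, -109/256]  R=[-27/64, -13/32, -3/8, -1/4, 0]  — -217/512
G_11 [rbbrrbrrbbb]  L=[-1, -1/2, -7/16, -55/128, -109/256, -217/512]  R=[-27/64, -13/32, -3/8, -1/4, 0]  — -433/1024
G_12 [rbbrrbrrbbbb]  L=[-1, -1/2, -7/16, -55/128, -109/256, -217/512, -433/1024]  R=[-27/64, -13/32, -3/8, -1/4, 0]  — -865/2048
G_13 [rbbrrbrrbbbbb]  L=[-1, -1/2, -7/16, -55/128, -109/256, -217/512, -433/1024, -865/2048]  R=[-27/64, -13/32, -3/8, -1/4, 0]  — -1729/4096
G_14 [rbbrrbrrbbbbbb]  L=[-1, -1/2, -7/16, -55/128, -109/256, -217/512, -433/1024, -865/2048, -1729/4096]  R=[-27/64, -13/32, -3/8, -1/4, 0]  — -3457/8192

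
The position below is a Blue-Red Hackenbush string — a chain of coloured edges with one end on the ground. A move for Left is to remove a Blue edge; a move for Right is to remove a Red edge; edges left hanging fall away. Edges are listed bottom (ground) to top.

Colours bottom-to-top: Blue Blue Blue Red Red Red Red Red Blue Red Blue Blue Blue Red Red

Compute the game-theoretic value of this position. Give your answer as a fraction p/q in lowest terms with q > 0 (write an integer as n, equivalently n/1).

8377/4096

Prefix values for Blue Blue Blue Red Red Red Red Red Blue Red Blue Blue Blue Red Red via {L|R} + simplicity:
G(B) = { 0 | none } ⇒ 1
G(BB) = { 0; 1 | none } ⇒ 2
G(BBB) = { 0; 1; 2 | none } ⇒ 3
G(BBBR) = { 0; 1; 2 | 3 } ⇒ 5/2
G(BBBRR) = { 0; 1; 2 | 5/2; 3 } ⇒ 9/4
G(BBBRRR) = { 0; 1; 2 | 9/4; 5/2; 3 } ⇒ 17/8
G(BBBRRRR) = { 0; 1; 2 | 17/8; 9/4; 5/2; 3 } ⇒ 33/16
G(BBBRRRRR) = { 0; 1; 2 | 33/16; 17/8; 9/4; 5/2; 3 } ⇒ 65/32
G(BBBRRRRRB) = { 0; 1; 2; 65/32 | 33/16; 17/8; 9/4; 5/2; 3 } ⇒ 131/64
G(BBBRRRRRBR) = { 0; 1; 2; 65/32 | 131/64; 33/16; 17/8; 9/4; 5/2; 3 } ⇒ 261/128
G(BBBRRRRRBRB) = { 0; 1; 2; 65/32; 261/128 | 131/64; 33/16; 17/8; 9/4; 5/2; 3 } ⇒ 523/256
G(BBBRRRRRBRBB) = { 0; 1; 2; 65/32; 261/128; 523/256 | 131/64; 33/16; 17/8; 9/4; 5/2; 3 } ⇒ 1047/512
G(BBBRRRRRBRBBB) = { 0; 1; 2; 65/32; 261/128; 523/256; 1047/512 | 131/64; 33/16; 17/8; 9/4; 5/2; 3 } ⇒ 2095/1024
G(BBBRRRRRBRBBBR) = { 0; 1; 2; 65/32; 261/128; 523/256; 1047/512 | 2095/1024; 131/64; 33/16; 17/8; 9/4; 5/2; 3 } ⇒ 4189/2048
G(BBBRRRRRBRBBBRR) = { 0; 1; 2; 65/32; 261/128; 523/256; 1047/512 | 4189/2048; 2095/1024; 131/64; 33/16; 17/8; 9/4; 5/2; 3 } ⇒ 8377/4096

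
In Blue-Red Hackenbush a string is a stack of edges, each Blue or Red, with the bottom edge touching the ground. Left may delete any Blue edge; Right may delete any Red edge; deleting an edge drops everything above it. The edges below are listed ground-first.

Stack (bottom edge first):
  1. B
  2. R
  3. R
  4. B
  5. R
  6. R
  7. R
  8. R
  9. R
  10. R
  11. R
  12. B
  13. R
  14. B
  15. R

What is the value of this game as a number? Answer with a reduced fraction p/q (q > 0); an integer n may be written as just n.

4117/16384

Recurse on prefixes of the 15-edge string B R R B R R R R R R R B R B R:
1 of 15 · B · max L 0 · min R +∞ → 1
2 of 15 · BR · max L 0 · min R 1 → 1/2
3 of 15 · BRR · max L 0 · min R 1/2 → 1/4
4 of 15 · BRRB · max L 1/4 · min R 1/2 → 3/8
5 of 15 · BRRBR · max L 1/4 · min R 3/8 → 5/16
6 of 15 · BRRBRR · max L 1/4 · min R 5/16 → 9/32
7 of 15 · BRRBRRR · max L 1/4 · min R 9/32 → 17/64
8 of 15 · BRRBRRRR · max L 1/4 · min R 17/64 → 33/128
9 of 15 · BRRBRRRRR · max L 1/4 · min R 33/128 → 65/256
10 of 15 · BRRBRRRRRR · max L 1/4 · min R 65/256 → 129/512
11 of 15 · BRRBRRRRRRR · max L 1/4 · min R 129/512 → 257/1024
12 of 15 · BRRBRRRRRRRB · max L 257/1024 · min R 129/512 → 515/2048
13 of 15 · BRRBRRRRRRRBR · max L 257/1024 · min R 515/2048 → 1029/4096
14 of 15 · BRRBRRRRRRRBRB · max L 1029/4096 · min R 515/2048 → 2059/8192
15 of 15 · BRRBRRRRRRRBRBR · max L 1029/4096 · min R 2059/8192 → 4117/16384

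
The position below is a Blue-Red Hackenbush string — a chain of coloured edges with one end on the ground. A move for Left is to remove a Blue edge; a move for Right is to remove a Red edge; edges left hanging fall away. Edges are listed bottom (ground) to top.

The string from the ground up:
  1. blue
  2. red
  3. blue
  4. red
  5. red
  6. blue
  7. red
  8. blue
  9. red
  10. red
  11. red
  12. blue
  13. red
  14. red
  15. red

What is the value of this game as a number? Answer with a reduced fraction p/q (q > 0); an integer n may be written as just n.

step 1: add blue to get b; options L={ 0 } R={ ∅ } gives 1
step 2: add red to get br; options L={ 0 } R={ 1 } gives 1/2
step 3: add blue to get brb; options L={ 0,1/2 } R={ 1 } gives 3/4
step 4: add red to get brbr; options L={ 0,1/2 } R={ 3/4,1 } gives 5/8
step 5: add red to get brbrr; options L={ 0,1/2 } R={ 5/8,3/4,1 } gives 9/16
step 6: add blue to get brbrrb; options L={ 0,1/2,9/16 } R={ 5/8,3/4,1 } gives 19/32
step 7: add red to get brbrrbr; options L={ 0,1/2,9/16 } R={ 19/32,5/8,3/4,1 } gives 37/64
step 8: add blue to get brbrrbrb; options L={ 0,1/2,9/16,37/64 } R={ 19/32,5/8,3/4,1 } gives 75/128
step 9: add red to get brbrrbrbr; options L={ 0,1/2,9/16,37/64 } R={ 75/128,19/32,5/8,3/4,1 } gives 149/256
step 10: add red to get brbrrbrbrr; options L={ 0,1/2,9/16,37/64 } R={ 149/256,75/128,19/32,5/8,3/4,1 } gives 297/512
step 11: add red to get brbrrbrbrrr; options L={ 0,1/2,9/16,37/64 } R={ 297/512,149/256,75/128,19/32,5/8,3/4,1 } gives 593/1024
step 12: add blue to get brbrrbrbrrrb; options L={ 0,1/2,9/16,37/64,593/1024 } R={ 297/512,149/256,75/128,19/32,5/8,3/4,1 } gives 1187/2048
step 13: add red to get brbrrbrbrrrbr; options L={ 0,1/2,9/16,37/64,593/1024 } R={ 1187/2048,297/512,149/256,75/128,19/32,5/8,3/4,1 } gives 2373/4096
step 14: add red to get brbrrbrbrrrbrr; options L={ 0,1/2,9/16,37/64,593/1024 } R={ 2373/4096,1187/2048,297/512,149/256,75/128,19/32,5/8,3/4,1 } gives 4745/8192
step 15: add red to get brbrrbrbrrrbrrr; options L={ 0,1/2,9/16,37/64,593/1024 } R={ 4745/8192,2373/4096,1187/2048,297/512,149/256,75/128,19/32,5/8,3/4,1 } gives 9489/16384

9489/16384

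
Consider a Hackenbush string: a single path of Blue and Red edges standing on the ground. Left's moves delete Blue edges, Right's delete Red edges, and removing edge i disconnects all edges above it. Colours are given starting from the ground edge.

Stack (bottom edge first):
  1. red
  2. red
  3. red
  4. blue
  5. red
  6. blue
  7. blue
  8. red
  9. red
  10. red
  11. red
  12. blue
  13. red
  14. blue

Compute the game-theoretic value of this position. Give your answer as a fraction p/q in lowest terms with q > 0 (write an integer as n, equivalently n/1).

-5365/2048

edge 1 of 14 (red): { — | 0 } so -1
edge 2 of 14 (red): { — | -1 0 } so -2
edge 3 of 14 (red): { — | -2 -1 0 } so -3
edge 4 of 14 (blue): { -3 | -2 -1 0 } so -5/2
edge 5 of 14 (red): { -3 | -5/2 -2 -1 0 } so -11/4
edge 6 of 14 (blue): { -3 -11/4 | -5/2 -2 -1 0 } so -21/8
edge 7 of 14 (blue): { -3 -11/4 -21/8 | -5/2 -2 -1 0 } so -41/16
edge 8 of 14 (red): { -3 -11/4 -21/8 | -41/16 -5/2 -2 -1 0 } so -83/32
edge 9 of 14 (red): { -3 -11/4 -21/8 | -83/32 -41/16 -5/2 -2 -1 0 } so -167/64
edge 10 of 14 (red): { -3 -11/4 -21/8 | -167/64 -83/32 -41/16 -5/2 -2 -1 0 } so -335/128
edge 11 of 14 (red): { -3 -11/4 -21/8 | -335/128 -167/64 -83/32 -41/16 -5/2 -2 -1 0 } so -671/256
edge 12 of 14 (blue): { -3 -11/4 -21/8 -671/256 | -335/128 -167/64 -83/32 -41/16 -5/2 -2 -1 0 } so -1341/512
edge 13 of 14 (red): { -3 -11/4 -21/8 -671/256 | -1341/512 -335/128 -167/64 -83/32 -41/16 -5/2 -2 -1 0 } so -2683/1024
edge 14 of 14 (blue): { -3 -11/4 -21/8 -671/256 -2683/1024 | -1341/512 -335/128 -167/64 -83/32 -41/16 -5/2 -2 -1 0 } so -5365/2048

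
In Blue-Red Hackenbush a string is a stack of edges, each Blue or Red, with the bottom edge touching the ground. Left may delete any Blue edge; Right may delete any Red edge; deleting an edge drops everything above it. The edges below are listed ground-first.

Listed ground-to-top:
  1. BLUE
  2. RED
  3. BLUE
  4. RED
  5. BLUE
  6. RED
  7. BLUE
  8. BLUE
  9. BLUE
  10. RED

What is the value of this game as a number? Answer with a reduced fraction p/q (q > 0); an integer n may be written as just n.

349/512

Recurse on prefixes of the 10-edge string BLUE RED BLUE RED BLUE RED BLUE BLUE BLUE RED:
edge 1 of 10 (BLUE): { 0 | ∅ } → 1
edge 2 of 10 (RED): { 0 | 1 } → 1/2
edge 3 of 10 (BLUE): { 0; 1/2 | 1 } → 3/4
edge 4 of 10 (RED): { 0; 1/2 | 3/4; 1 } → 5/8
edge 5 of 10 (BLUE): { 0; 1/2; 5/8 | 3/4; 1 } → 11/16
edge 6 of 10 (RED): { 0; 1/2; 5/8 | 11/16; 3/4; 1 } → 21/32
edge 7 of 10 (BLUE): { 0; 1/2; 5/8; 21/32 | 11/16; 3/4; 1 } → 43/64
edge 8 of 10 (BLUE): { 0; 1/2; 5/8; 21/32; 43/64 | 11/16; 3/4; 1 } → 87/128
edge 9 of 10 (BLUE): { 0; 1/2; 5/8; 21/32; 43/64; 87/128 | 11/16; 3/4; 1 } → 175/256
edge 10 of 10 (RED): { 0; 1/2; 5/8; 21/32; 43/64; 87/128 | 175/256; 11/16; 3/4; 1 } → 349/512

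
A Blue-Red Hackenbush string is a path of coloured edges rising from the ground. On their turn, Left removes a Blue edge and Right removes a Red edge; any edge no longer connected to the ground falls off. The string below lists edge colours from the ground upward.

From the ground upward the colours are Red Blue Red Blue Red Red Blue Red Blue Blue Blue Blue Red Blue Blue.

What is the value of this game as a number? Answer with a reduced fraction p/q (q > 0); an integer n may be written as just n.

-11529/16384

Build val(s[:k]) for k = 1..15, string s = Red Blue Red Blue Red Red Blue Red Blue Blue Blue Blue Red Blue Blue.
R: Left { none }, Right { 0 } = simplest -1
RB: Left { -1 }, Right { 0 } = simplest -1/2
RBR: Left { -1 }, Right { -1/2,0 } = simplest -3/4
RBRB: Left { -1,-3/4 }, Right { -1/2,0 } = simplest -5/8
RBRBR: Left { -1,-3/4 }, Right { -5/8,-1/2,0 } = simplest -11/16
RBRBRR: Left { -1,-3/4 }, Right { -11/16,-5/8,-1/2,0 } = simplest -23/32
RBRBRRB: Left { -1,-3/4,-23/32 }, Right { -11/16,-5/8,-1/2,0 } = simplest -45/64
RBRBRRBR: Left { -1,-3/4,-23/32 }, Right { -45/64,-11/16,-5/8,-1/2,0 } = simplest -91/128
RBRBRRBRB: Left { -1,-3/4,-23/32,-91/128 }, Right { -45/64,-11/16,-5/8,-1/2,0 } = simplest -181/256
RBRBRRBRBB: Left { -1,-3/4,-23/32,-91/128,-181/256 }, Right { -45/64,-11/16,-5/8,-1/2,0 } = simplest -361/512
RBRBRRBRBBB: Left { -1,-3/4,-23/32,-91/128,-181/256,-361/512 }, Right { -45/64,-11/16,-5/8,-1/2,0 } = simplest -721/1024
RBRBRRBRBBBB: Left { -1,-3/4,-23/32,-91/128,-181/256,-361/512,-721/1024 }, Right { -45/64,-11/16,-5/8,-1/2,0 } = simplest -1441/2048
RBRBRRBRBBBBR: Left { -1,-3/4,-23/32,-91/128,-181/256,-361/512,-721/1024 }, Right { -1441/2048,-45/64,-11/16,-5/8,-1/2,0 } = simplest -2883/4096
RBRBRRBRBBBBRB: Left { -1,-3/4,-23/32,-91/128,-181/256,-361/512,-721/1024,-2883/4096 }, Right { -1441/2048,-45/64,-11/16,-5/8,-1/2,0 } = simplest -5765/8192
RBRBRRBRBBBBRBB: Left { -1,-3/4,-23/32,-91/128,-181/256,-361/512,-721/1024,-2883/4096,-5765/8192 }, Right { -1441/2048,-45/64,-11/16,-5/8,-1/2,0 } = simplest -11529/16384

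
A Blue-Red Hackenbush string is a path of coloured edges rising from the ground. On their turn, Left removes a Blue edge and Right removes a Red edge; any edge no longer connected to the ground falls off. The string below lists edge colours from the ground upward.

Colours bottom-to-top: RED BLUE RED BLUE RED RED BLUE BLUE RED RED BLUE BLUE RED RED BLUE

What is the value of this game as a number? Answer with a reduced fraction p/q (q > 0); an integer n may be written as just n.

Prefix values for RED BLUE RED BLUE RED RED BLUE BLUE RED RED BLUE BLUE RED RED BLUE via {L|R} + simplicity:
1 of 15 · R · max L −∞ · min R 0 = -1
2 of 15 · RB · max L -1 · min R 0 = -1/2
3 of 15 · RBR · max L -1 · min R -1/2 = -3/4
4 of 15 · RBRB · max L -3/4 · min R -1/2 = -5/8
5 of 15 · RBRBR · max L -3/4 · min R -5/8 = -11/16
6 of 15 · RBRBRR · max L -3/4 · min R -11/16 = -23/32
7 of 15 · RBRBRRB · max L -23/32 · min R -11/16 = -45/64
8 of 15 · RBRBRRBB · max L -45/64 · min R -11/16 = -89/128
9 of 15 · RBRBRRBBR · max L -45/64 · min R -89/128 = -179/256
10 of 15 · RBRBRRBBRR · max L -45/64 · min R -179/256 = -359/512
11 of 15 · RBRBRRBBRRB · max L -359/512 · min R -179/256 = -717/1024
12 of 15 · RBRBRRBBRRBB · max L -717/1024 · min R -179/256 = -1433/2048
13 of 15 · RBRBRRBBRRBBR · max L -717/1024 · min R -1433/2048 = -2867/4096
14 of 15 · RBRBRRBBRRBBRR · max L -717/1024 · min R -2867/4096 = -5735/8192
15 of 15 · RBRBRRBBRRBBRRB · max L -5735/8192 · min R -2867/4096 = -11469/16384

-11469/16384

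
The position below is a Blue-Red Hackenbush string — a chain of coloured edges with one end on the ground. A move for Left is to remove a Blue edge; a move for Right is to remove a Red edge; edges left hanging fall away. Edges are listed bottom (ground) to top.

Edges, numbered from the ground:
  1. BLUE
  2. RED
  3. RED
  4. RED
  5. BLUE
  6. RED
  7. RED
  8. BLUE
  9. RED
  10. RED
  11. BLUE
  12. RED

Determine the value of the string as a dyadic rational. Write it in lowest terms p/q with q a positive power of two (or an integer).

Prefix values for BLUE RED RED RED BLUE RED RED BLUE RED RED BLUE RED via {L|R} + simplicity:
step 1: add BLUE to get B; options L={ 0 } R={  } ⇒ 1
step 2: add RED to get BR; options L={ 0 } R={ 1 } ⇒ 1/2
step 3: add RED to get BRR; options L={ 0 } R={ 1/2,1 } ⇒ 1/4
step 4: add RED to get BRRR; options L={ 0 } R={ 1/4,1/2,1 } ⇒ 1/8
step 5: add BLUE to get BRRRB; options L={ 0,1/8 } R={ 1/4,1/2,1 } ⇒ 3/16
step 6: add RED to get BRRRBR; options L={ 0,1/8 } R={ 3/16,1/4,1/2,1 } ⇒ 5/32
step 7: add RED to get BRRRBRR; options L={ 0,1/8 } R={ 5/32,3/16,1/4,1/2,1 } ⇒ 9/64
step 8: add BLUE to get BRRRBRRB; options L={ 0,1/8,9/64 } R={ 5/32,3/16,1/4,1/2,1 } ⇒ 19/128
step 9: add RED to get BRRRBRRBR; options L={ 0,1/8,9/64 } R={ 19/128,5/32,3/16,1/4,1/2,1 } ⇒ 37/256
step 10: add RED to get BRRRBRRBRR; options L={ 0,1/8,9/64 } R={ 37/256,19/128,5/32,3/16,1/4,1/2,1 } ⇒ 73/512
step 11: add BLUE to get BRRRBRRBRRB; options L={ 0,1/8,9/64,73/512 } R={ 37/256,19/128,5/32,3/16,1/4,1/2,1 } ⇒ 147/1024
step 12: add RED to get BRRRBRRBRRBR; options L={ 0,1/8,9/64,73/512 } R={ 147/1024,37/256,19/128,5/32,3/16,1/4,1/2,1 } ⇒ 293/2048

293/2048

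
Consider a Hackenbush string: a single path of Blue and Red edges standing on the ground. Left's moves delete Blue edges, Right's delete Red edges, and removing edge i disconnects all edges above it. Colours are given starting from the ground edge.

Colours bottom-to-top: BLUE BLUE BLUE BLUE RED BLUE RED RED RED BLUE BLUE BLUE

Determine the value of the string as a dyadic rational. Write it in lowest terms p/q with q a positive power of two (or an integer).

911/256

Build val(s[:k]) for k = 1..12, string s = BLUE BLUE BLUE BLUE RED BLUE RED RED RED BLUE BLUE BLUE.
B: Left { 0 }, Right { ∅ } so simplest 1
BB: Left { 0; 1 }, Right { ∅ } so simplest 2
BBB: Left { 0; 1; 2 }, Right { ∅ } so simplest 3
BBBB: Left { 0; 1; 2; 3 }, Right { ∅ } so simplest 4
BBBBR: Left { 0; 1; 2; 3 }, Right { 4 } so simplest 7/2
BBBBRB: Left { 0; 1; 2; 3; 7/2 }, Right { 4 } so simplest 15/4
BBBBRBR: Left { 0; 1; 2; 3; 7/2 }, Right { 15/4; 4 } so simplest 29/8
BBBBRBRR: Left { 0; 1; 2; 3; 7/2 }, Right { 29/8; 15/4; 4 } so simplest 57/16
BBBBRBRRR: Left { 0; 1; 2; 3; 7/2 }, Right { 57/16; 29/8; 15/4; 4 } so simplest 113/32
BBBBRBRRRB: Left { 0; 1; 2; 3; 7/2; 113/32 }, Right { 57/16; 29/8; 15/4; 4 } so simplest 227/64
BBBBRBRRRBB: Left { 0; 1; 2; 3; 7/2; 113/32; 227/64 }, Right { 57/16; 29/8; 15/4; 4 } so simplest 455/128
BBBBRBRRRBBB: Left { 0; 1; 2; 3; 7/2; 113/32; 227/64; 455/128 }, Right { 57/16; 29/8; 15/4; 4 } so simplest 911/256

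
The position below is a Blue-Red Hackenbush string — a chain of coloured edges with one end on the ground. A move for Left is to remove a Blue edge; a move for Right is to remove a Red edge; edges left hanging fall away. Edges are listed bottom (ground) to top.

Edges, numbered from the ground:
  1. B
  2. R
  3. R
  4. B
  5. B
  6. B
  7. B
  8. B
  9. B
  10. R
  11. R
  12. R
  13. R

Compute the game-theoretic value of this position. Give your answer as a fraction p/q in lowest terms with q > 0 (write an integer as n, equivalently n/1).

2017/4096

B: Left { 0 }, Right { ∅ } so simplest 1
BR: Left { 0 }, Right { 1 } so simplest 1/2
BRR: Left { 0 }, Right { 1/2; 1 } so simplest 1/4
BRRB: Left { 0; 1/4 }, Right { 1/2; 1 } so simplest 3/8
BRRBB: Left { 0; 1/4; 3/8 }, Right { 1/2; 1 } so simplest 7/16
BRRBBB: Left { 0; 1/4; 3/8; 7/16 }, Right { 1/2; 1 } so simplest 15/32
BRRBBBB: Left { 0; 1/4; 3/8; 7/16; 15/32 }, Right { 1/2; 1 } so simplest 31/64
BRRBBBBB: Left { 0; 1/4; 3/8; 7/16; 15/32; 31/64 }, Right { 1/2; 1 } so simplest 63/128
BRRBBBBBB: Left { 0; 1/4; 3/8; 7/16; 15/32; 31/64; 63/128 }, Right { 1/2; 1 } so simplest 127/256
BRRBBBBBBR: Left { 0; 1/4; 3/8; 7/16; 15/32; 31/64; 63/128 }, Right { 127/256; 1/2; 1 } so simplest 253/512
BRRBBBBBBRR: Left { 0; 1/4; 3/8; 7/16; 15/32; 31/64; 63/128 }, Right { 253/512; 127/256; 1/2; 1 } so simplest 505/1024
BRRBBBBBBRRR: Left { 0; 1/4; 3/8; 7/16; 15/32; 31/64; 63/128 }, Right { 505/1024; 253/512; 127/256; 1/2; 1 } so simplest 1009/2048
BRRBBBBBBRRRR: Left { 0; 1/4; 3/8; 7/16; 15/32; 31/64; 63/128 }, Right { 1009/2048; 505/1024; 253/512; 127/256; 1/2; 1 } so simplest 2017/4096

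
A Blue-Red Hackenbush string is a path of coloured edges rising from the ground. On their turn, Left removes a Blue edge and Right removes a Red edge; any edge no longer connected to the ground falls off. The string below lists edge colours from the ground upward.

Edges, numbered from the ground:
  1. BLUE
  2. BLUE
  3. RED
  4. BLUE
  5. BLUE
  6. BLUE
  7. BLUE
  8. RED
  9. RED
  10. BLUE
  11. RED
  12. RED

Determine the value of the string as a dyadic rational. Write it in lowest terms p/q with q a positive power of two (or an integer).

1993/1024

step 1: add BLUE to get B; options L={ 0 } R={ · } ⇒ 1
step 2: add BLUE to get BB; options L={ 0,1 } R={ · } ⇒ 2
step 3: add RED to get BBR; options L={ 0,1 } R={ 2 } ⇒ 3/2
step 4: add BLUE to get BBRB; options L={ 0,1,3/2 } R={ 2 } ⇒ 7/4
step 5: add BLUE to get BBRBB; options L={ 0,1,3/2,7/4 } R={ 2 } ⇒ 15/8
step 6: add BLUE to get BBRBBB; options L={ 0,1,3/2,7/4,15/8 } R={ 2 } ⇒ 31/16
step 7: add BLUE to get BBRBBBB; options L={ 0,1,3/2,7/4,15/8,31/16 } R={ 2 } ⇒ 63/32
step 8: add RED to get BBRBBBBR; options L={ 0,1,3/2,7/4,15/8,31/16 } R={ 63/32,2 } ⇒ 125/64
step 9: add RED to get BBRBBBBRR; options L={ 0,1,3/2,7/4,15/8,31/16 } R={ 125/64,63/32,2 } ⇒ 249/128
step 10: add BLUE to get BBRBBBBRRB; options L={ 0,1,3/2,7/4,15/8,31/16,249/128 } R={ 125/64,63/32,2 } ⇒ 499/256
step 11: add RED to get BBRBBBBRRBR; options L={ 0,1,3/2,7/4,15/8,31/16,249/128 } R={ 499/256,125/64,63/32,2 } ⇒ 997/512
step 12: add RED to get BBRBBBBRRBRR; options L={ 0,1,3/2,7/4,15/8,31/16,249/128 } R={ 997/512,499/256,125/64,63/32,2 } ⇒ 1993/1024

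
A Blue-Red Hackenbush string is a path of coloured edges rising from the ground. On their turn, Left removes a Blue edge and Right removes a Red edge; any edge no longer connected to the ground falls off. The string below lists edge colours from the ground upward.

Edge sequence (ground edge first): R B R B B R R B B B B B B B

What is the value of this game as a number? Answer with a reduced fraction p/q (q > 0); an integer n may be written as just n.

Recurse on prefixes of the 14-edge string R B R B B R R B B B B B B B:
g(R) = { (no moves) | 0 } => -1
g(RB) = { -1 | 0 } => -1/2
g(RBR) = { -1 | -1/2 0 } => -3/4
g(RBRB) = { -1 -3/4 | -1/2 0 } => -5/8
g(RBRBB) = { -1 -3/4 -5/8 | -1/2 0 } => -9/16
g(RBRBBR) = { -1 -3/4 -5/8 | -9/16 -1/2 0 } => -19/32
g(RBRBBRR) = { -1 -3/4 -5/8 | -19/32 -9/16 -1/2 0 } => -39/64
g(RBRBBRRB) = { -1 -3/4 -5/8 -39/64 | -19/32 -9/16 -1/2 0 } => -77/128
g(RBRBBRRBB) = { -1 -3/4 -5/8 -39/64 -77/128 | -19/32 -9/16 -1/2 0 } => -153/256
g(RBRBBRRBBB) = { -1 -3/4 -5/8 -39/64 -77/128 -153/256 | -19/32 -9/16 -1/2 0 } => -305/512
g(RBRBBRRBBBB) = { -1 -3/4 -5/8 -39/64 -77/128 -153/256 -305/512 | -19/32 -9/16 -1/2 0 } => -609/1024
g(RBRBBRRBBBBB) = { -1 -3/4 -5/8 -39/64 -77/128 -153/256 -305/512 -609/1024 | -19/32 -9/16 -1/2 0 } => -1217/2048
g(RBRBBRRBBBBBB) = { -1 -3/4 -5/8 -39/64 -77/128 -153/256 -305/512 -609/1024 -1217/2048 | -19/32 -9/16 -1/2 0 } => -2433/4096
g(RBRBBRRBBBBBBB) = { -1 -3/4 -5/8 -39/64 -77/128 -153/256 -305/512 -609/1024 -1217/2048 -2433/4096 | -19/32 -9/16 -1/2 0 } => -4865/8192

-4865/8192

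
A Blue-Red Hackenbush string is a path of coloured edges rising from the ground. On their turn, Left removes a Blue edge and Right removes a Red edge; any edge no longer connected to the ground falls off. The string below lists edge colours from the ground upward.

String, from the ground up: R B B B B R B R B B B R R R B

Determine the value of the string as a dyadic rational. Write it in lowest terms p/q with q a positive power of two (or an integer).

edge 1 of 15 (R): {  | 0 } ⇒ -1
edge 2 of 15 (B): { -1 | 0 } ⇒ -1/2
edge 3 of 15 (B): { -1; -1/2 | 0 } ⇒ -1/4
edge 4 of 15 (B): { -1; -1/2; -1/4 | 0 } ⇒ -1/8
edge 5 of 15 (B): { -1; -1/2; -1/4; -1/8 | 0 } ⇒ -1/16
edge 6 of 15 (R): { -1; -1/2; -1/4; -1/8 | -1/16; 0 } ⇒ -3/32
edge 7 of 15 (B): { -1; -1/2; -1/4; -1/8; -3/32 | -1/16; 0 } ⇒ -5/64
edge 8 of 15 (R): { -1; -1/2; -1/4; -1/8; -3/32 | -5/64; -1/16; 0 } ⇒ -11/128
edge 9 of 15 (B): { -1; -1/2; -1/4; -1/8; -3/32; -11/128 | -5/64; -1/16; 0 } ⇒ -21/256
edge 10 of 15 (B): { -1; -1/2; -1/4; -1/8; -3/32; -11/128; -21/256 | -5/64; -1/16; 0 } ⇒ -41/512
edge 11 of 15 (B): { -1; -1/2; -1/4; -1/8; -3/32; -11/128; -21/256; -41/512 | -5/64; -1/16; 0 } ⇒ -81/1024
edge 12 of 15 (R): { -1; -1/2; -1/4; -1/8; -3/32; -11/128; -21/256; -41/512 | -81/1024; -5/64; -1/16; 0 } ⇒ -163/2048
edge 13 of 15 (R): { -1; -1/2; -1/4; -1/8; -3/32; -11/128; -21/256; -41/512 | -163/2048; -81/1024; -5/64; -1/16; 0 } ⇒ -327/4096
edge 14 of 15 (R): { -1; -1/2; -1/4; -1/8; -3/32; -11/128; -21/256; -41/512 | -327/4096; -163/2048; -81/1024; -5/64; -1/16; 0 } ⇒ -655/8192
edge 15 of 15 (B): { -1; -1/2; -1/4; -1/8; -3/32; -11/128; -21/256; -41/512; -655/8192 | -327/4096; -163/2048; -81/1024; -5/64; -1/16; 0 } ⇒ -1309/16384

-1309/16384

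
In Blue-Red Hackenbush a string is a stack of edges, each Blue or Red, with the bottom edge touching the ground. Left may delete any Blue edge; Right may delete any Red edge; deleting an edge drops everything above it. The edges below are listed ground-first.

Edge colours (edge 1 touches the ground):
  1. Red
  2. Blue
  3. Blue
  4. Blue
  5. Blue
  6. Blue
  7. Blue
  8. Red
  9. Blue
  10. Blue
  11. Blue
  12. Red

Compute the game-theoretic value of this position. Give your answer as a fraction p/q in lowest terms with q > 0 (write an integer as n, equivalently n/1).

1 of 12 · R · max L −∞ · min R 0 → -1
2 of 12 · RB · max L -1 · min R 0 → -1/2
3 of 12 · RBB · max L -1/2 · min R 0 → -1/4
4 of 12 · RBBB · max L -1/4 · min R 0 → -1/8
5 of 12 · RBBBB · max L -1/8 · min R 0 → -1/16
6 of 12 · RBBBBB · max L -1/16 · min R 0 → -1/32
7 of 12 · RBBBBBB · max L -1/32 · min R 0 → -1/64
8 of 12 · RBBBBBBR · max L -1/32 · min R -1/64 → -3/128
9 of 12 · RBBBBBBRB · max L -3/128 · min R -1/64 → -5/256
10 of 12 · RBBBBBBRBB · max L -5/256 · min R -1/64 → -9/512
11 of 12 · RBBBBBBRBBB · max L -9/512 · min R -1/64 → -17/1024
12 of 12 · RBBBBBBRBBBR · max L -9/512 · min R -17/1024 → -35/2048

-35/2048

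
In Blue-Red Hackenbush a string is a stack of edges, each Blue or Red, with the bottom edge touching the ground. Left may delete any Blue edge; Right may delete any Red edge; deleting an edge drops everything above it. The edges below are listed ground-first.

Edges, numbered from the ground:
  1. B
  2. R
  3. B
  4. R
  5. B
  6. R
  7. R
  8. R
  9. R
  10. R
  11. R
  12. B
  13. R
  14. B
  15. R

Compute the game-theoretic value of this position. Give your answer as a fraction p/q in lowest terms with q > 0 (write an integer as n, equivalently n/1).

1 of 15 · B · max L 0 · min R +∞ so 1
2 of 15 · BR · max L 0 · min R 1 so 1/2
3 of 15 · BRB · max L 1/2 · min R 1 so 3/4
4 of 15 · BRBR · max L 1/2 · min R 3/4 so 5/8
5 of 15 · BRBRB · max L 5/8 · min R 3/4 so 11/16
6 of 15 · BRBRBR · max L 5/8 · min R 11/16 so 21/32
7 of 15 · BRBRBRR · max L 5/8 · min R 21/32 so 41/64
8 of 15 · BRBRBRRR · max L 5/8 · min R 41/64 so 81/128
9 of 15 · BRBRBRRRR · max L 5/8 · min R 81/128 so 161/256
10 of 15 · BRBRBRRRRR · max L 5/8 · min R 161/256 so 321/512
11 of 15 · BRBRBRRRRRR · max L 5/8 · min R 321/512 so 641/1024
12 of 15 · BRBRBRRRRRRB · max L 641/1024 · min R 321/512 so 1283/2048
13 of 15 · BRBRBRRRRRRBR · max L 641/1024 · min R 1283/2048 so 2565/4096
14 of 15 · BRBRBRRRRRRBRB · max L 2565/4096 · min R 1283/2048 so 5131/8192
15 of 15 · BRBRBRRRRRRBRBR · max L 2565/4096 · min R 5131/8192 so 10261/16384

10261/16384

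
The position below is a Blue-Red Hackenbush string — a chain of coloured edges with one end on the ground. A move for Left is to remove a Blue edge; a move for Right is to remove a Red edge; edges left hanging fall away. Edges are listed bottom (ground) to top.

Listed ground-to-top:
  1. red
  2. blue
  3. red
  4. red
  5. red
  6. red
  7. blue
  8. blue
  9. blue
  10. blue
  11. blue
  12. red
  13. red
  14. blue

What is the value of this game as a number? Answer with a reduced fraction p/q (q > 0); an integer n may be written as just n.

-7693/8192

Build g(s[:k]) for k = 1..14, string s = red blue red red red red blue blue blue blue blue red red blue.
1 of 14 · r · max L −∞ · min R 0 gives -1
2 of 14 · rb · max L -1 · min R 0 gives -1/2
3 of 14 · rbr · max L -1 · min R -1/2 gives -3/4
4 of 14 · rbrr · max L -1 · min R -3/4 gives -7/8
5 of 14 · rbrrr · max L -1 · min R -7/8 gives -15/16
6 of 14 · rbrrrr · max L -1 · min R -15/16 gives -31/32
7 of 14 · rbrrrrb · max L -31/32 · min R -15/16 gives -61/64
8 of 14 · rbrrrrbb · max L -61/64 · min R -15/16 gives -121/128
9 of 14 · rbrrrrbbb · max L -121/128 · min R -15/16 gives -241/256
10 of 14 · rbrrrrbbbb · max L -241/256 · min R -15/16 gives -481/512
11 of 14 · rbrrrrbbbbb · max L -481/512 · min R -15/16 gives -961/1024
12 of 14 · rbrrrrbbbbbr · max L -481/512 · min R -961/1024 gives -1923/2048
13 of 14 · rbrrrrbbbbbrr · max L -481/512 · min R -1923/2048 gives -3847/4096
14 of 14 · rbrrrrbbbbbrrb · max L -3847/4096 · min R -1923/2048 gives -7693/8192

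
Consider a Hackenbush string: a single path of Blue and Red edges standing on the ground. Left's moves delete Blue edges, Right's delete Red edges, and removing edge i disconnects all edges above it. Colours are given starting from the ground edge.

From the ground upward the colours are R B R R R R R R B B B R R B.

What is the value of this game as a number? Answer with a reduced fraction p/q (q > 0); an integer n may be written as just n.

-8077/8192

G(R) = { none | 0 } so -1
G(RB) = { -1 | 0 } so -1/2
G(RBR) = { -1 | -1/2; 0 } so -3/4
G(RBRR) = { -1 | -3/4; -1/2; 0 } so -7/8
G(RBRRR) = { -1 | -7/8; -3/4; -1/2; 0 } so -15/16
G(RBRRRR) = { -1 | -15/16; -7/8; -3/4; -1/2; 0 } so -31/32
G(RBRRRRR) = { -1 | -31/32; -15/16; -7/8; -3/4; -1/2; 0 } so -63/64
G(RBRRRRRR) = { -1 | -63/64; -31/32; -15/16; -7/8; -3/4; -1/2; 0 } so -127/128
G(RBRRRRRRB) = { -1; -127/128 | -63/64; -31/32; -15/16; -7/8; -3/4; -1/2; 0 } so -253/256
G(RBRRRRRRBB) = { -1; -127/128; -253/256 | -63/64; -31/32; -15/16; -7/8; -3/4; -1/2; 0 } so -505/512
G(RBRRRRRRBBB) = { -1; -127/128; -253/256; -505/512 | -63/64; -31/32; -15/16; -7/8; -3/4; -1/2; 0 } so -1009/1024
G(RBRRRRRRBBBR) = { -1; -127/128; -253/256; -505/512 | -1009/1024; -63/64; -31/32; -15/16; -7/8; -3/4; -1/2; 0 } so -2019/2048
G(RBRRRRRRBBBRR) = { -1; -127/128; -253/256; -505/512 | -2019/2048; -1009/1024; -63/64; -31/32; -15/16; -7/8; -3/4; -1/2; 0 } so -4039/4096
G(RBRRRRRRBBBRRB) = { -1; -127/128; -253/256; -505/512; -4039/4096 | -2019/2048; -1009/1024; -63/64; -31/32; -15/16; -7/8; -3/4; -1/2; 0 } so -8077/8192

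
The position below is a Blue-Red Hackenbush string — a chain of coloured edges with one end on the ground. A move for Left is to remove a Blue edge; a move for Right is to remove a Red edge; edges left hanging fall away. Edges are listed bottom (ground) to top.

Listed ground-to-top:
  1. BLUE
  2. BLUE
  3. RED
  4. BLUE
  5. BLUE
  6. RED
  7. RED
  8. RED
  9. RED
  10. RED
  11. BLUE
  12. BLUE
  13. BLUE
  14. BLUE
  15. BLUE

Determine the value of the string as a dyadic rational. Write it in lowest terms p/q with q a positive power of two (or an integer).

step 1: add BLUE to get B; options L={ 0 } R={  } = 1
step 2: add BLUE to get BB; options L={ 0; 1 } R={  } = 2
step 3: add RED to get BBR; options L={ 0; 1 } R={ 2 } = 3/2
step 4: add BLUE to get BBRB; options L={ 0; 1; 3/2 } R={ 2 } = 7/4
step 5: add BLUE to get BBRBB; options L={ 0; 1; 3/2; 7/4 } R={ 2 } = 15/8
step 6: add RED to get BBRBBR; options L={ 0; 1; 3/2; 7/4 } R={ 15/8; 2 } = 29/16
step 7: add RED to get BBRBBRR; options L={ 0; 1; 3/2; 7/4 } R={ 29/16; 15/8; 2 } = 57/32
step 8: add RED to get BBRBBRRR; options L={ 0; 1; 3/2; 7/4 } R={ 57/32; 29/16; 15/8; 2 } = 113/64
step 9: add RED to get BBRBBRRRR; options L={ 0; 1; 3/2; 7/4 } R={ 113/64; 57/32; 29/16; 15/8; 2 } = 225/128
step 10: add RED to get BBRBBRRRRR; options L={ 0; 1; 3/2; 7/4 } R={ 225/128; 113/64; 57/32; 29/16; 15/8; 2 } = 449/256
step 11: add BLUE to get BBRBBRRRRRB; options L={ 0; 1; 3/2; 7/4; 449/256 } R={ 225/128; 113/64; 57/32; 29/16; 15/8; 2 } = 899/512
step 12: add BLUE to get BBRBBRRRRRBB; options L={ 0; 1; 3/2; 7/4; 449/256; 899/512 } R={ 225/128; 113/64; 57/32; 29/16; 15/8; 2 } = 1799/1024
step 13: add BLUE to get BBRBBRRRRRBBB; options L={ 0; 1; 3/2; 7/4; 449/256; 899/512; 1799/1024 } R={ 225/128; 113/64; 57/32; 29/16; 15/8; 2 } = 3599/2048
step 14: add BLUE to get BBRBBRRRRRBBBB; options L={ 0; 1; 3/2; 7/4; 449/256; 899/512; 1799/1024; 3599/2048 } R={ 225/128; 113/64; 57/32; 29/16; 15/8; 2 } = 7199/4096
step 15: add BLUE to get BBRBBRRRRRBBBBB; options L={ 0; 1; 3/2; 7/4; 449/256; 899/512; 1799/1024; 3599/2048; 7199/4096 } R={ 225/128; 113/64; 57/32; 29/16; 15/8; 2 } = 14399/8192

14399/8192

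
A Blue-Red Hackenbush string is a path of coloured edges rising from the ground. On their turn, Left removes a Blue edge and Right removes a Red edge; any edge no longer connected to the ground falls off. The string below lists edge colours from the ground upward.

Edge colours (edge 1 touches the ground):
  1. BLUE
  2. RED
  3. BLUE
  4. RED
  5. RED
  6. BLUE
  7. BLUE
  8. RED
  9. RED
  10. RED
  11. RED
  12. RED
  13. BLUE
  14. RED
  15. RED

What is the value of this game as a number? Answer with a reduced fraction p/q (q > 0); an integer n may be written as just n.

9737/16384

G(B) = { 0 |  } → 1
G(BR) = { 0 | 1 } → 1/2
G(BRB) = { 0, 1/2 | 1 } → 3/4
G(BRBR) = { 0, 1/2 | 3/4, 1 } → 5/8
G(BRBRR) = { 0, 1/2 | 5/8, 3/4, 1 } → 9/16
G(BRBRRB) = { 0, 1/2, 9/16 | 5/8, 3/4, 1 } → 19/32
G(BRBRRBB) = { 0, 1/2, 9/16, 19/32 | 5/8, 3/4, 1 } → 39/64
G(BRBRRBBR) = { 0, 1/2, 9/16, 19/32 | 39/64, 5/8, 3/4, 1 } → 77/128
G(BRBRRBBRR) = { 0, 1/2, 9/16, 19/32 | 77/128, 39/64, 5/8, 3/4, 1 } → 153/256
G(BRBRRBBRRR) = { 0, 1/2, 9/16, 19/32 | 153/256, 77/128, 39/64, 5/8, 3/4, 1 } → 305/512
G(BRBRRBBRRRR) = { 0, 1/2, 9/16, 19/32 | 305/512, 153/256, 77/128, 39/64, 5/8, 3/4, 1 } → 609/1024
G(BRBRRBBRRRRR) = { 0, 1/2, 9/16, 19/32 | 609/1024, 305/512, 153/256, 77/128, 39/64, 5/8, 3/4, 1 } → 1217/2048
G(BRBRRBBRRRRRB) = { 0, 1/2, 9/16, 19/32, 1217/2048 | 609/1024, 305/512, 153/256, 77/128, 39/64, 5/8, 3/4, 1 } → 2435/4096
G(BRBRRBBRRRRRBR) = { 0, 1/2, 9/16, 19/32, 1217/2048 | 2435/4096, 609/1024, 305/512, 153/256, 77/128, 39/64, 5/8, 3/4, 1 } → 4869/8192
G(BRBRRBBRRRRRBRR) = { 0, 1/2, 9/16, 19/32, 1217/2048 | 4869/8192, 2435/4096, 609/1024, 305/512, 153/256, 77/128, 39/64, 5/8, 3/4, 1 } → 9737/16384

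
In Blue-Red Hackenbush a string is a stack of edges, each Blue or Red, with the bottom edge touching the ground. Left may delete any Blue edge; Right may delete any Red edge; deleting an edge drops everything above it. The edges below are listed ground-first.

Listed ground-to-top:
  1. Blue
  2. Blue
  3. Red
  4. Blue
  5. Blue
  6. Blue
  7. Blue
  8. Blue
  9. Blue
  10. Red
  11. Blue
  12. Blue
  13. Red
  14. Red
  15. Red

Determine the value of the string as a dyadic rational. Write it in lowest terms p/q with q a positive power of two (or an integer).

16305/8192

Recurse on prefixes of the 15-edge string Blue Blue Red Blue Blue Blue Blue Blue Blue Red Blue Blue Red Red Red:
v(B) = { 0 | — } → 1
v(BB) = { 0; 1 | — } → 2
v(BBR) = { 0; 1 | 2 } → 3/2
v(BBRB) = { 0; 1; 3/2 | 2 } → 7/4
v(BBRBB) = { 0; 1; 3/2; 7/4 | 2 } → 15/8
v(BBRBBB) = { 0; 1; 3/2; 7/4; 15/8 | 2 } → 31/16
v(BBRBBBB) = { 0; 1; 3/2; 7/4; 15/8; 31/16 | 2 } → 63/32
v(BBRBBBBB) = { 0; 1; 3/2; 7/4; 15/8; 31/16; 63/32 | 2 } → 127/64
v(BBRBBBBBB) = { 0; 1; 3/2; 7/4; 15/8; 31/16; 63/32; 127/64 | 2 } → 255/128
v(BBRBBBBBBR) = { 0; 1; 3/2; 7/4; 15/8; 31/16; 63/32; 127/64 | 255/128; 2 } → 509/256
v(BBRBBBBBBRB) = { 0; 1; 3/2; 7/4; 15/8; 31/16; 63/32; 127/64; 509/256 | 255/128; 2 } → 1019/512
v(BBRBBBBBBRBB) = { 0; 1; 3/2; 7/4; 15/8; 31/16; 63/32; 127/64; 509/256; 1019/512 | 255/128; 2 } → 2039/1024
v(BBRBBBBBBRBBR) = { 0; 1; 3/2; 7/4; 15/8; 31/16; 63/32; 127/64; 509/256; 1019/512 | 2039/1024; 255/128; 2 } → 4077/2048
v(BBRBBBBBBRBBRR) = { 0; 1; 3/2; 7/4; 15/8; 31/16; 63/32; 127/64; 509/256; 1019/512 | 4077/2048; 2039/1024; 255/128; 2 } → 8153/4096
v(BBRBBBBBBRBBRRR) = { 0; 1; 3/2; 7/4; 15/8; 31/16; 63/32; 127/64; 509/256; 1019/512 | 8153/4096; 4077/2048; 2039/1024; 255/128; 2 } → 16305/8192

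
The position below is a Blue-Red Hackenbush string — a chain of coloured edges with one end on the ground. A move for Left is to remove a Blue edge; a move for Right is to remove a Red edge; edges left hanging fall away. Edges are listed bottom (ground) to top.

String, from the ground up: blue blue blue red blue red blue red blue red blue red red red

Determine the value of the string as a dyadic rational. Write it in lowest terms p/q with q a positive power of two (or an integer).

Prefix values for blue blue blue red blue red blue red blue red blue red red red via {L|R} + simplicity:
G_1 [b]  L=[0]  R=[none]  — 1
G_2 [bb]  L=[0 1]  R=[none]  — 2
G_3 [bbb]  L=[0 1 2]  R=[none]  — 3
G_4 [bbbr]  L=[0 1 2]  R=[3]  — 5/2
G_5 [bbbrb]  L=[0 1 2 5/2]  R=[3]  — 11/4
G_6 [bbbrbr]  L=[0 1 2 5/2]  R=[11/4 3]  — 21/8
G_7 [bbbrbrb]  L=[0 1 2 5/2 21/8]  R=[11/4 3]  — 43/16
G_8 [bbbrbrbr]  L=[0 1 2 5/2 21/8]  R=[43/16 11/4 3]  — 85/32
G_9 [bbbrbrbrb]  L=[0 1 2 5/2 21/8 85/32]  R=[43/16 11/4 3]  — 171/64
G_10 [bbbrbrbrbr]  L=[0 1 2 5/2 21/8 85/32]  R=[171/64 43/16 11/4 3]  — 341/128
G_11 [bbbrbrbrbrb]  L=[0 1 2 5/2 21/8 85/32 341/128]  R=[171/64 43/16 11/4 3]  — 683/256
G_12 [bbbrbrbrbrbr]  L=[0 1 2 5/2 21/8 85/32 341/128]  R=[683/256 171/64 43/16 11/4 3]  — 1365/512
G_13 [bbbrbrbrbrbrr]  L=[0 1 2 5/2 21/8 85/32 341/128]  R=[1365/512 683/256 171/64 43/16 11/4 3]  — 2729/1024
G_14 [bbbrbrbrbrbrrr]  L=[0 1 2 5/2 21/8 85/32 341/128]  R=[2729/1024 1365/512 683/256 171/64 43/16 11/4 3]  — 5457/2048

5457/2048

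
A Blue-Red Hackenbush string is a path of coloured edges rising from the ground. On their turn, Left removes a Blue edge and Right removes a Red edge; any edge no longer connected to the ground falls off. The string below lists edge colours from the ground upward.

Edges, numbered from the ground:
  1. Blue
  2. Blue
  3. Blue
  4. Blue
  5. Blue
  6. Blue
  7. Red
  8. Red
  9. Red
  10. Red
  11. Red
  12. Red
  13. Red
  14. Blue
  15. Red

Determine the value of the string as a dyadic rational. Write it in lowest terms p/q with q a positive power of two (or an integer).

Build val(s[:k]) for k = 1..15, string s = Blue Blue Blue Blue Blue Blue Red Red Red Red Red Red Red Blue Red.
val_1 [B]  L=[0]  R=[none]  so 1
val_2 [BB]  L=[0; 1]  R=[none]  so 2
val_3 [BBB]  L=[0; 1; 2]  R=[none]  so 3
val_4 [BBBB]  L=[0; 1; 2; 3]  R=[none]  so 4
val_5 [BBBBB]  L=[0; 1; 2; 3; 4]  R=[none]  so 5
val_6 [BBBBBB]  L=[0; 1; 2; 3; 4; 5]  R=[none]  so 6
val_7 [BBBBBBR]  L=[0; 1; 2; 3; 4; 5]  R=[6]  so 11/2
val_8 [BBBBBBRR]  L=[0; 1; 2; 3; 4; 5]  R=[11/2; 6]  so 21/4
val_9 [BBBBBBRRR]  L=[0; 1; 2; 3; 4; 5]  R=[21/4; 11/2; 6]  so 41/8
val_10 [BBBBBBRRRR]  L=[0; 1; 2; 3; 4; 5]  R=[41/8; 21/4; 11/2; 6]  so 81/16
val_11 [BBBBBBRRRRR]  L=[0; 1; 2; 3; 4; 5]  R=[81/16; 41/8; 21/4; 11/2; 6]  so 161/32
val_12 [BBBBBBRRRRRR]  L=[0; 1; 2; 3; 4; 5]  R=[161/32; 81/16; 41/8; 21/4; 11/2; 6]  so 321/64
val_13 [BBBBBBRRRRRRR]  L=[0; 1; 2; 3; 4; 5]  R=[321/64; 161/32; 81/16; 41/8; 21/4; 11/2; 6]  so 641/128
val_14 [BBBBBBRRRRRRRB]  L=[0; 1; 2; 3; 4; 5; 641/128]  R=[321/64; 161/32; 81/16; 41/8; 21/4; 11/2; 6]  so 1283/256
val_15 [BBBBBBRRRRRRRBR]  L=[0; 1; 2; 3; 4; 5; 641/128]  R=[1283/256; 321/64; 161/32; 81/16; 41/8; 21/4; 11/2; 6]  so 2565/512

2565/512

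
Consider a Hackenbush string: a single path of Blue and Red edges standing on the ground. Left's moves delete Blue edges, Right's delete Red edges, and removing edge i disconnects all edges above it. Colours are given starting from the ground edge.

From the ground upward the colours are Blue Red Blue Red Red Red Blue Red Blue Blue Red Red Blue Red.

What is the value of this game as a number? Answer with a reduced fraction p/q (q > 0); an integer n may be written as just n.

step 1: add Blue to get B; options L={ 0 } R={ none } => 1
step 2: add Red to get BR; options L={ 0 } R={ 1 } => 1/2
step 3: add Blue to get BRB; options L={ 0,1/2 } R={ 1 } => 3/4
step 4: add Red to get BRBR; options L={ 0,1/2 } R={ 3/4,1 } => 5/8
step 5: add Red to get BRBRR; options L={ 0,1/2 } R={ 5/8,3/4,1 } => 9/16
step 6: add Red to get BRBRRR; options L={ 0,1/2 } R={ 9/16,5/8,3/4,1 } => 17/32
step 7: add Blue to get BRBRRRB; options L={ 0,1/2,17/32 } R={ 9/16,5/8,3/4,1 } => 35/64
step 8: add Red to get BRBRRRBR; options L={ 0,1/2,17/32 } R={ 35/64,9/16,5/8,3/4,1 } => 69/128
step 9: add Blue to get BRBRRRBRB; options L={ 0,1/2,17/32,69/128 } R={ 35/64,9/16,5/8,3/4,1 } => 139/256
step 10: add Blue to get BRBRRRBRBB; options L={ 0,1/2,17/32,69/128,139/256 } R={ 35/64,9/16,5/8,3/4,1 } => 279/512
step 11: add Red to get BRBRRRBRBBR; options L={ 0,1/2,17/32,69/128,139/256 } R={ 279/512,35/64,9/16,5/8,3/4,1 } => 557/1024
step 12: add Red to get BRBRRRBRBBRR; options L={ 0,1/2,17/32,69/128,139/256 } R={ 557/1024,279/512,35/64,9/16,5/8,3/4,1 } => 1113/2048
step 13: add Blue to get BRBRRRBRBBRRB; options L={ 0,1/2,17/32,69/128,139/256,1113/2048 } R={ 557/1024,279/512,35/64,9/16,5/8,3/4,1 } => 2227/4096
step 14: add Red to get BRBRRRBRBBRRBR; options L={ 0,1/2,17/32,69/128,139/256,1113/2048 } R={ 2227/4096,557/1024,279/512,35/64,9/16,5/8,3/4,1 } => 4453/8192

4453/8192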